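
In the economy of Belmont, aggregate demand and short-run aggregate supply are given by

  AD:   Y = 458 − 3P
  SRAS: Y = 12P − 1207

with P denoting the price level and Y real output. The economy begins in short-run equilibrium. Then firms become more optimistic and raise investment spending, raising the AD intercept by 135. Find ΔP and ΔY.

ΔP = +9, ΔY = +108

This is a positive demand shock: AD shifts right.
New AD: Y = 593 − 3P.
Set AD = SRAS: 593 − 3P = 12P − 1207, so 1800 = 15P and P = 120.
Y = 593 − 3·120 = 233.
Initially P = 111, Y = 125, so ΔP = +9 and ΔY = +108.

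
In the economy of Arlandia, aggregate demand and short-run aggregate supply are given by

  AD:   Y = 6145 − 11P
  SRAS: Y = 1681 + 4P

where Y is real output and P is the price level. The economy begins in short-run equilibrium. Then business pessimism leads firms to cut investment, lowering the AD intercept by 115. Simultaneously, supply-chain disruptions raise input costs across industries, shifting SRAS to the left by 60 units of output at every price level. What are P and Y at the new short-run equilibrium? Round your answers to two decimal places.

P = 293.93, Y = 2796.73

After both shocks: AD is Y = 6030 − 11P and SRAS is Y = 1621 + 4P.
Setting them equal: 4409 = 15P, so P = 293.93.
Substituting into AD, Y = 2796.73.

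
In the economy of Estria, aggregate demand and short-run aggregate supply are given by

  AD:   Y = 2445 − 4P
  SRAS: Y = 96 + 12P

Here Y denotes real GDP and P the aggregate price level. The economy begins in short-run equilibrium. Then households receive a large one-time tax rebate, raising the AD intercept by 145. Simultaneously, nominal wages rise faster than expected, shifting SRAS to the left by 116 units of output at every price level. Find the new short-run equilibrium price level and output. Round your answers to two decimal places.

P = 163.13, Y = 1937.50

After both shocks: AD is Y = 2590 − 4P and SRAS is Y = 12P − 20.
Setting them equal: 2610 = 16P, so P = 163.13.
Substituting into AD, Y = 1937.50.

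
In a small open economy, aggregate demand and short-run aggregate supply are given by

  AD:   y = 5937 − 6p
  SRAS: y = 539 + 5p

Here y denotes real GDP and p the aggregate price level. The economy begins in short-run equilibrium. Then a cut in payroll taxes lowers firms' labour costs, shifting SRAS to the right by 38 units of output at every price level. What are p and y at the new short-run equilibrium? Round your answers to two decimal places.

p = 487.27, y = 3013.36

This is a positive supply shock: SRAS shifts right.
New SRAS: y = 577 + 5p.
Set AD = SRAS: 5937 − 6p = 577 + 5p, so 5360 = 11p and p = 487.27.
Substituting into AD, y = 3013.36.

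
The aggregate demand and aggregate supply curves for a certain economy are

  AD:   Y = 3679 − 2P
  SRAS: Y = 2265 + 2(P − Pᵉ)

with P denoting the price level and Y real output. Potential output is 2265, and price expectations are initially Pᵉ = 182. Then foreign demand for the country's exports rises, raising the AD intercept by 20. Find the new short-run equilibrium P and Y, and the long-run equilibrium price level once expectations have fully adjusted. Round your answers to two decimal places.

AD shifts right: new AD is Y = 3699 − 2P. With Pᵉ = 182, SRAS is Y = 1901 + 2P.
Short run: 3699 − 2P = 1901 + 2P gives 1798 = 4P, so P = 449.50 and Y = 3699 − 2P = 2800.00.
Y = 2800.00 is above potential 2265; expectations adjust and SRAS shifts left until Y = 2265.
Long run: on the new AD curve, 2265 = 3699 − 2P gives P = 717.00.

Short run: P = 449.50, Y = 2800.00. Long run: P = 717.00.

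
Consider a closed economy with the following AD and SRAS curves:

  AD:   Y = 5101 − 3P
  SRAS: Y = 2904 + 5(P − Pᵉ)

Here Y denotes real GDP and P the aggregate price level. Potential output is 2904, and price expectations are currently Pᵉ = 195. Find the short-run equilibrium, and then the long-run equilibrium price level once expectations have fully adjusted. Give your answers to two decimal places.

Short run: with Pᵉ = 195, SRAS is Y = 1929 + 5P. Setting AD = SRAS gives 3172 = 8P, so P = 396.50 and Y = 5101 − 3P = 3911.50.
Output 3911.50 is above potential 2904, so over time expected prices rise and SRAS shifts left until Y returns to 2904.
Long run: Y = 2904 on the AD curve gives 2904 = 5101 − 3P, so P = 732.33.

Short run: P = 396.50, Y = 3911.50. Long run: P = 732.33.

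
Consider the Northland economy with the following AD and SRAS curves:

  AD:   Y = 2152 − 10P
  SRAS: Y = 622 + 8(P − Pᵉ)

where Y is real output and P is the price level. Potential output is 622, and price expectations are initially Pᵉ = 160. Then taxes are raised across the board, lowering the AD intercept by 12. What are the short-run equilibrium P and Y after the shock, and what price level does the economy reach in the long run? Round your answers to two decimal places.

AD shifts left: new AD is Y = 2140 − 10P. With Pᵉ = 160, SRAS is Y = 8P − 658.
Short run: 2140 − 10P = 8P − 658 gives 2798 = 18P, so P = 155.44 and Y = 2140 − 10P = 585.56.
Y = 585.56 is below potential 622; expectations adjust and SRAS shifts right until Y = 622.
Long run: on the new AD curve, 622 = 2140 − 10P gives P = 151.80.

Short run: P = 155.44, Y = 585.56. Long run: P = 151.80.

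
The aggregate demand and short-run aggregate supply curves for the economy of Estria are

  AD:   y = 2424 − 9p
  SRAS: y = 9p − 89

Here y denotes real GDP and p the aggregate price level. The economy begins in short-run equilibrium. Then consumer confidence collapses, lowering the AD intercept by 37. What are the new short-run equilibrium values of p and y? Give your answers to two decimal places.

This is a negative demand shock: AD shifts left.
New AD: y = 2387 − 9p.
Set AD = SRAS: 2387 − 9p = 9p − 89, so 2476 = 18p and p = 137.56.
Substituting into AD, y = 1149.00.

p = 137.56, y = 1149.00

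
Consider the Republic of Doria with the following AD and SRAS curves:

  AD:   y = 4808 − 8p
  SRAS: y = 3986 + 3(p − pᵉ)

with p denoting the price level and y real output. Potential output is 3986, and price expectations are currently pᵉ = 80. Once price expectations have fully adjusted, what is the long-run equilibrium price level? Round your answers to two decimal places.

Short run: with pᵉ = 80, SRAS is y = 3746 + 3p. Setting AD = SRAS gives 1062 = 11p, so p = 96.55 and y = 4808 − 8p = 4035.64.
Output 4035.64 is above potential 3986, so over time expected prices rise and SRAS shifts left until y returns to 3986.
Long run: y = 3986 on the AD curve gives 3986 = 4808 − 8p, so p = 102.75.

Long-run p = 102.75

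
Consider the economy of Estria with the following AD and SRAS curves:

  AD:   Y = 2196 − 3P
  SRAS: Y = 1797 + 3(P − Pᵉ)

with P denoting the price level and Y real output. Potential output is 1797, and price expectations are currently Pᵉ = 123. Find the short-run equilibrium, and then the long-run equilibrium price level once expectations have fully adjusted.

Short run: P = 128, Y = 1812. Long run: P = 133.

Short run: with Pᵉ = 123, SRAS is Y = 1428 + 3P. Setting AD = SRAS gives 768 = 6P, so P = 128 and Y = 2196 − 3·128 = 1812.
Output 1812 is above potential 1797, so over time expected prices rise and SRAS shifts left until Y returns to 1797.
Long run: Y = 1797 on the AD curve gives 1797 = 2196 − 3P, so P = 133.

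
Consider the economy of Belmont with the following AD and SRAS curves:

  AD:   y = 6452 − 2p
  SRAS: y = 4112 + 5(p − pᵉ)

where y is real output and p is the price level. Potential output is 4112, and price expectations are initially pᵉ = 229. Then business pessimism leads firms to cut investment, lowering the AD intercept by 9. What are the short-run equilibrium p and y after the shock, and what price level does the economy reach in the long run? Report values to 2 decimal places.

AD shifts left: new AD is y = 6443 − 2p. With pᵉ = 229, SRAS is y = 2967 + 5p.
Short run: 6443 − 2p = 2967 + 5p gives 3476 = 7p, so p = 496.57 and y = 6443 − 2p = 5449.86.
y = 5449.86 is above potential 4112; expectations adjust and SRAS shifts left until y = 4112.
Long run: on the new AD curve, 4112 = 6443 − 2p gives p = 1165.50.

Short run: p = 496.57, y = 5449.86. Long run: p = 1165.50.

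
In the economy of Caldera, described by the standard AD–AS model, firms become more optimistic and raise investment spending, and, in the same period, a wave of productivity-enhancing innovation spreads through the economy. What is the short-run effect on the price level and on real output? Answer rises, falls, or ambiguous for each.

Price level: ambiguous; output: rises

The first event is a positive demand shock: AD shifts right, which by itself pushes P up and Y up.
The second is a favourable supply shock: SRAS shifts right, which by itself pushes P down and Y up.
The two shocks push P in opposite directions, so the effect on P is ambiguous. Both shocks push Y up, so Y rises.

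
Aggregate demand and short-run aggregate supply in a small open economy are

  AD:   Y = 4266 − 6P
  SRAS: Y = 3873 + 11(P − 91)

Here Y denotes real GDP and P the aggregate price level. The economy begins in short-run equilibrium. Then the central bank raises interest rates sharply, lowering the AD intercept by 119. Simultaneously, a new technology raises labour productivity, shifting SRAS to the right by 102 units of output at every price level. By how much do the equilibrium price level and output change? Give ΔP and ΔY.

ΔP = -13, ΔY = -41

After both shocks: AD is Y = 4147 − 6P and SRAS is Y = 2974 + 11P.
Setting them equal: 1173 = 17P, so P = 69.
Y = 4147 − 6·69 = 3733.
Initially P = 82, Y = 3774, so ΔP = -13 and ΔY = -41.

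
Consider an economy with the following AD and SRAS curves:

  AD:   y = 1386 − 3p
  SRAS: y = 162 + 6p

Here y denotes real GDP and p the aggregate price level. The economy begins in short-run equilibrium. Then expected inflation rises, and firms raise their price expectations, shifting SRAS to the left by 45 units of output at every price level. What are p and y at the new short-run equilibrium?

p = 141, y = 963

This is a negative supply shock: SRAS shifts left.
New SRAS: y = 117 + 6p.
Set AD = SRAS: 1386 − 3p = 117 + 6p, so 1269 = 9p and p = 141.
y = 1386 − 3·141 = 963.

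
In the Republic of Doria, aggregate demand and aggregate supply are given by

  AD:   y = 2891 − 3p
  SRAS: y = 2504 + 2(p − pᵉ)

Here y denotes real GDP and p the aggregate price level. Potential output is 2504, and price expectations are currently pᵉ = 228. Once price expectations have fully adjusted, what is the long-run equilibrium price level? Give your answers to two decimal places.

Long-run p = 129.00

Short run: with pᵉ = 228, SRAS is y = 2048 + 2p. Setting AD = SRAS gives 843 = 5p, so p = 168.60 and y = 2891 − 3p = 2385.20.
Output 2385.20 is below potential 2504, so over time expected prices fall and SRAS shifts right until y returns to 2504.
Long run: y = 2504 on the AD curve gives 2504 = 2891 − 3p, so p = 129.00.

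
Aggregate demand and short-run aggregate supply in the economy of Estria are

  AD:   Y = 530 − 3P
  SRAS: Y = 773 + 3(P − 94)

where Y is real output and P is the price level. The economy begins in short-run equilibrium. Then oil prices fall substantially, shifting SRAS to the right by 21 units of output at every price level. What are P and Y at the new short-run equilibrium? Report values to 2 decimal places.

This is a positive supply shock: SRAS shifts right.
New SRAS: Y = 512 + 3P.
Set AD = SRAS: 530 − 3P = 512 + 3P, so 18 = 6P and P = 3.00.
Substituting into AD, Y = 521.00.

P = 3.00, Y = 521.00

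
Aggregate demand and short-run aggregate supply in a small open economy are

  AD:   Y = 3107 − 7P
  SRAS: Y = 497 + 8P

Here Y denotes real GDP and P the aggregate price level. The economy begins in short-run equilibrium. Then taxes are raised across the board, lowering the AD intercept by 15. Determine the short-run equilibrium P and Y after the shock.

P = 173, Y = 1881

This is a negative demand shock: AD shifts left.
New AD: Y = 3092 − 7P.
Set AD = SRAS: 3092 − 7P = 497 + 8P, so 2595 = 15P and P = 173.
Y = 3092 − 7·173 = 1881.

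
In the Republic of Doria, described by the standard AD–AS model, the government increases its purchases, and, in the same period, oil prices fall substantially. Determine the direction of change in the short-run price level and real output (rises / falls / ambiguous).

The first event is a positive demand shock: AD shifts right, which by itself pushes P up and Y up.
The second is a favourable supply shock: SRAS shifts right, which by itself pushes P down and Y up.
The two shocks push P in opposite directions, so the effect on P is ambiguous. Both shocks push Y up, so Y rises.

Price level: ambiguous; output: rises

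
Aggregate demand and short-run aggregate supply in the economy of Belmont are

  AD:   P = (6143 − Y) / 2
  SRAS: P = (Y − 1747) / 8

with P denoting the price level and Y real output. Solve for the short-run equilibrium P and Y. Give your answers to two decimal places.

Rearrange AD to Y = 6143 − 2P.
Rearrange SRAS to Y = 1747 + 8P.
Set AD = SRAS: 6143 − 2P = 1747 + 8P, so 4396 = 10P and P = 439.60.
Substituting into AD, Y = 6143 − 2P = 5263.80.

P = 439.60, Y = 5263.80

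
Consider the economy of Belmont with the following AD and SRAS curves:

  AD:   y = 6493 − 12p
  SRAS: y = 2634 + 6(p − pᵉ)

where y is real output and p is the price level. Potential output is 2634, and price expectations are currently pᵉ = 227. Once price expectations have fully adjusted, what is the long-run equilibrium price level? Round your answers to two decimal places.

Long-run p = 321.58

Short run: with pᵉ = 227, SRAS is y = 1272 + 6p. Setting AD = SRAS gives 5221 = 18p, so p = 290.06 and y = 6493 − 12p = 3012.33.
Output 3012.33 is above potential 2634, so over time expected prices rise and SRAS shifts left until y returns to 2634.
Long run: y = 2634 on the AD curve gives 2634 = 6493 − 12p, so p = 321.58.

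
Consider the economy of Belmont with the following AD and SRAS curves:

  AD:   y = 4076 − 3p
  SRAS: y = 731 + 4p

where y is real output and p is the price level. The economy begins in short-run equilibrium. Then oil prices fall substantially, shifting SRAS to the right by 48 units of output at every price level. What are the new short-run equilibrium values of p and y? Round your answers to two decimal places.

p = 471.00, y = 2663.00

This is a positive supply shock: SRAS shifts right.
New SRAS: y = 779 + 4p.
Set AD = SRAS: 4076 − 3p = 779 + 4p, so 3297 = 7p and p = 471.00.
Substituting into AD, y = 2663.00.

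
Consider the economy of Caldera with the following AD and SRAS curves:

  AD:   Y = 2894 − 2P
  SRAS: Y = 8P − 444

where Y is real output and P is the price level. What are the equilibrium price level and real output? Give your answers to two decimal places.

P = 333.80, Y = 2226.40

Set AD = SRAS: 2894 − 2P = 8P − 444, so 3338 = 10P and P = 333.80.
Substituting into AD, Y = 2894 − 2P = 2226.40.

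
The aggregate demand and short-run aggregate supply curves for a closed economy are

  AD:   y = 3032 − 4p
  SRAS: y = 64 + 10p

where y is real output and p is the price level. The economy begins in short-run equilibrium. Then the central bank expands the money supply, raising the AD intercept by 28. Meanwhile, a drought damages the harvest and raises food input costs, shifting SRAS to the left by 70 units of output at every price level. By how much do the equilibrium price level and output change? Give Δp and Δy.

Δp = +7, Δy = +0

After both shocks: AD is y = 3060 − 4p and SRAS is y = 10p − 6.
Setting them equal: 3066 = 14p, so p = 219.
y = 3060 − 4·219 = 2184.
Initially p = 212, y = 2184, so Δp = +7 and Δy = +0.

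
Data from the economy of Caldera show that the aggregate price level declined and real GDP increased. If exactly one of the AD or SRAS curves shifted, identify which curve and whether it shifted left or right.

SRAS shifted right

P fell and Y rose. An AD shift moves P and Y in the same direction; an SRAS shift moves them in opposite directions.
Here P and Y moved in opposite directions, so the SRAS curve shifted.
Since Y rose, SRAS shifted right.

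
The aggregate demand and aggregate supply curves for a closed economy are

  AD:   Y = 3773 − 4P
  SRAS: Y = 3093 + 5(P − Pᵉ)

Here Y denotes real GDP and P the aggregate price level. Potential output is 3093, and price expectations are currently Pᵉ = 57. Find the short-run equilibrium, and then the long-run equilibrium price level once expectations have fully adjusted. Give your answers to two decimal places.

Short run: P = 107.22, Y = 3344.11. Long run: P = 170.00.

Short run: with Pᵉ = 57, SRAS is Y = 2808 + 5P. Setting AD = SRAS gives 965 = 9P, so P = 107.22 and Y = 3773 − 4P = 3344.11.
Output 3344.11 is above potential 3093, so over time expected prices rise and SRAS shifts left until Y returns to 3093.
Long run: Y = 3093 on the AD curve gives 3093 = 3773 − 4P, so P = 170.00.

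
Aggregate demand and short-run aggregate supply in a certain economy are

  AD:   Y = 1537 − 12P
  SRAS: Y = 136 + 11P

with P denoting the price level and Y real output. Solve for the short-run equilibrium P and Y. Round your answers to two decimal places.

Set AD = SRAS: 1537 − 12P = 136 + 11P, so 1401 = 23P and P = 60.91.
Substituting into AD, Y = 1537 − 12P = 806.04.

P = 60.91, Y = 806.04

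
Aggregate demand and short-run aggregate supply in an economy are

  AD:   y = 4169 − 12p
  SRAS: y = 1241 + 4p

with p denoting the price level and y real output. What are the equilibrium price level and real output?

p = 183, y = 1973

Set AD = SRAS: 4169 − 12p = 1241 + 4p, so 2928 = 16p and p = 183.
Then y = 4169 − 12·183 = 1973.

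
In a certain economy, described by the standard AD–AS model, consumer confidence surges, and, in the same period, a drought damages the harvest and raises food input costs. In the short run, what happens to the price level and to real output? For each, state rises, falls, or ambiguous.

The first event is a positive demand shock: AD shifts right, which by itself pushes P up and Y up.
The second is an adverse supply shock: SRAS shifts left, which by itself pushes P up and Y down.
Both shocks push P up, so P rises. The two shocks push Y in opposite directions, so the effect on Y is ambiguous.

Price level: rises; output: ambiguous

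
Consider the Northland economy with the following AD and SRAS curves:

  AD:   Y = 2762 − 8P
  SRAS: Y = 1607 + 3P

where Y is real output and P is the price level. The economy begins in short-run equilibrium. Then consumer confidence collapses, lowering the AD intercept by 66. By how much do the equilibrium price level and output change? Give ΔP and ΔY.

This is a negative demand shock: AD shifts left.
New AD: Y = 2696 − 8P.
Set AD = SRAS: 2696 − 8P = 1607 + 3P, so 1089 = 11P and P = 99.
Y = 2696 − 8·99 = 1904.
Initially P = 105, Y = 1922, so ΔP = -6 and ΔY = -18.

ΔP = -6, ΔY = -18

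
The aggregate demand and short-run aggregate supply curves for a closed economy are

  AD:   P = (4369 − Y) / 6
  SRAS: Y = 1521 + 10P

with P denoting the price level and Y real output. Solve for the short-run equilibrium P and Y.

Rearrange AD to Y = 4369 − 6P.
Set AD = SRAS: 4369 − 6P = 1521 + 10P, so 2848 = 16P and P = 178.
Then Y = 4369 − 6·178 = 3301.

P = 178, Y = 3301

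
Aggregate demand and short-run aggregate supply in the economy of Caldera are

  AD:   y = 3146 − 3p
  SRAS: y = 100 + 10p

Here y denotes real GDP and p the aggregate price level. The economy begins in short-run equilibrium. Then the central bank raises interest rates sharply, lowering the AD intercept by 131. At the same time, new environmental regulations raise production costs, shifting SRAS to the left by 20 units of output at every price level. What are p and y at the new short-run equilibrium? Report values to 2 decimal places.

p = 225.77, y = 2337.69

After both shocks: AD is y = 3015 − 3p and SRAS is y = 80 + 10p.
Setting them equal: 2935 = 13p, so p = 225.77.
Substituting into AD, y = 2337.69.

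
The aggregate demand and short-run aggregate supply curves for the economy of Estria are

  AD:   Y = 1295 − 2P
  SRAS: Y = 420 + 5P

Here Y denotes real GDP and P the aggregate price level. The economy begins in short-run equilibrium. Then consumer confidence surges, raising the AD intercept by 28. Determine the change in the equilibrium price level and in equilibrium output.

This is a positive demand shock: AD shifts right.
New AD: Y = 1323 − 2P.
Set AD = SRAS: 1323 − 2P = 420 + 5P, so 903 = 7P and P = 129.
Y = 1323 − 2·129 = 1065.
Initially P = 125, Y = 1045, so ΔP = +4 and ΔY = +20.

ΔP = +4, ΔY = +20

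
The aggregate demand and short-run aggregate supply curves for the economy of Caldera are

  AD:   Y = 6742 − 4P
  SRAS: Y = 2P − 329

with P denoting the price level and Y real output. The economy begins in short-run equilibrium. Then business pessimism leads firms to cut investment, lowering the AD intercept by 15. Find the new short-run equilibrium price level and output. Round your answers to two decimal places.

P = 1176.00, Y = 2023.00

This is a negative demand shock: AD shifts left.
New AD: Y = 6727 − 4P.
Set AD = SRAS: 6727 − 4P = 2P − 329, so 7056 = 6P and P = 1176.00.
Substituting into AD, Y = 2023.00.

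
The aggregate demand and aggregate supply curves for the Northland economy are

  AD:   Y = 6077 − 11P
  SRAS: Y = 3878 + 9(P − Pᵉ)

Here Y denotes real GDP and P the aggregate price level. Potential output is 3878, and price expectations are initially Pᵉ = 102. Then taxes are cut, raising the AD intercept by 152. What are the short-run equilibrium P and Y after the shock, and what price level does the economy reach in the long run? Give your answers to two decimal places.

Short run: P = 163.45, Y = 4431.05. Long run: P = 213.73.

AD shifts right: new AD is Y = 6229 − 11P. With Pᵉ = 102, SRAS is Y = 2960 + 9P.
Short run: 6229 − 11P = 2960 + 9P gives 3269 = 20P, so P = 163.45 and Y = 6229 − 11P = 4431.05.
Y = 4431.05 is above potential 3878; expectations adjust and SRAS shifts left until Y = 3878.
Long run: on the new AD curve, 3878 = 6229 − 11P gives P = 213.73.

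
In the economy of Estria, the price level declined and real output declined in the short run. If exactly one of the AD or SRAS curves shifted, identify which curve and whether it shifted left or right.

AD shifted left

P fell and Y fell. An AD shift moves P and Y in the same direction; an SRAS shift moves them in opposite directions.
Here P and Y moved in the same direction, so the AD curve shifted.
Since Y fell, AD shifted left.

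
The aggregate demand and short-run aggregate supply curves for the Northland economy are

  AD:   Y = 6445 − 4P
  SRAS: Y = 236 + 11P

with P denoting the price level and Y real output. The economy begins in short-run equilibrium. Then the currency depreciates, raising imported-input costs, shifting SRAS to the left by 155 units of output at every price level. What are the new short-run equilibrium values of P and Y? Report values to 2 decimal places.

P = 424.27, Y = 4747.93

This is a negative supply shock: SRAS shifts left.
New SRAS: Y = 81 + 11P.
Set AD = SRAS: 6445 − 4P = 81 + 11P, so 6364 = 15P and P = 424.27.
Substituting into AD, Y = 4747.93.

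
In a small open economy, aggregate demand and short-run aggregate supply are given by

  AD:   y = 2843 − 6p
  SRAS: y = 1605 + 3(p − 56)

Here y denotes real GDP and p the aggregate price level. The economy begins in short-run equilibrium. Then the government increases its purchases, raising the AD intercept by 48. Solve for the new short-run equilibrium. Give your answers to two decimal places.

p = 161.56, y = 1921.67

This is a positive demand shock: AD shifts right.
New AD: y = 2891 − 6p.
SRAS can be written y = 1437 + 3p.
Set AD = SRAS: 2891 − 6p = 1437 + 3p, so 1454 = 9p and p = 161.56.
Substituting into AD, y = 1921.67.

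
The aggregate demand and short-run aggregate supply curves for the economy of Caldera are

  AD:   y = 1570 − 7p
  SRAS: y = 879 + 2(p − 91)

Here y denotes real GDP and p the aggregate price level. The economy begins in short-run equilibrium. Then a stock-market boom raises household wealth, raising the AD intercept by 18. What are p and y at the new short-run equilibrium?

p = 99, y = 895

This is a positive demand shock: AD shifts right.
New AD: y = 1588 − 7p.
SRAS can be written y = 697 + 2p.
Set AD = SRAS: 1588 − 7p = 697 + 2p, so 891 = 9p and p = 99.
y = 1588 − 7·99 = 895.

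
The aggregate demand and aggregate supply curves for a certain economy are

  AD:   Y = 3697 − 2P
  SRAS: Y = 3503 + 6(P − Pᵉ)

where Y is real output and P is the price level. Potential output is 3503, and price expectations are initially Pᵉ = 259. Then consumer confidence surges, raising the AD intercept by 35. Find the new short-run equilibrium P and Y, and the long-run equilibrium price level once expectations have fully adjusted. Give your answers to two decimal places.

AD shifts right: new AD is Y = 3732 − 2P. With Pᵉ = 259, SRAS is Y = 1949 + 6P.
Short run: 3732 − 2P = 1949 + 6P gives 1783 = 8P, so P = 222.88 and Y = 3732 − 2P = 3286.25.
Y = 3286.25 is below potential 3503; expectations adjust and SRAS shifts right until Y = 3503.
Long run: on the new AD curve, 3503 = 3732 − 2P gives P = 114.50.

Short run: P = 222.88, Y = 3286.25. Long run: P = 114.50.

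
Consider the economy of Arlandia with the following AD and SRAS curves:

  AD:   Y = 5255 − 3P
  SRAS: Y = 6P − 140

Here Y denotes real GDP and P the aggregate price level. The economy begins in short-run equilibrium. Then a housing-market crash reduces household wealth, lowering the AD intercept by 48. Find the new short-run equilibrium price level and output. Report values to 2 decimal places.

P = 594.11, Y = 3424.67

This is a negative demand shock: AD shifts left.
New AD: Y = 5207 − 3P.
Set AD = SRAS: 5207 − 3P = 6P − 140, so 5347 = 9P and P = 594.11.
Substituting into AD, Y = 3424.67.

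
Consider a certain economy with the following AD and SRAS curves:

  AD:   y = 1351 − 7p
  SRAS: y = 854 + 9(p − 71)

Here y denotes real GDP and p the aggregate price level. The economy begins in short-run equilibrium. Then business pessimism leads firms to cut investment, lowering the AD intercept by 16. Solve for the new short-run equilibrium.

This is a negative demand shock: AD shifts left.
New AD: y = 1335 − 7p.
SRAS can be written y = 215 + 9p.
Set AD = SRAS: 1335 − 7p = 215 + 9p, so 1120 = 16p and p = 70.
y = 1335 − 7·70 = 845.

p = 70, y = 845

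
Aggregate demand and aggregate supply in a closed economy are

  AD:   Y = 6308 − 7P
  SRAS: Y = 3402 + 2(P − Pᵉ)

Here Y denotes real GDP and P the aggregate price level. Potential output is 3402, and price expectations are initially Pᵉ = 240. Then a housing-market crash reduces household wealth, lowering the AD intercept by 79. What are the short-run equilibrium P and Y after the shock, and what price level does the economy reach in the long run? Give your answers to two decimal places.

AD shifts left: new AD is Y = 6229 − 7P. With Pᵉ = 240, SRAS is Y = 2922 + 2P.
Short run: 6229 − 7P = 2922 + 2P gives 3307 = 9P, so P = 367.44 and Y = 6229 − 7P = 3656.89.
Y = 3656.89 is above potential 3402; expectations adjust and SRAS shifts left until Y = 3402.
Long run: on the new AD curve, 3402 = 6229 − 7P gives P = 403.86.

Short run: P = 367.44, Y = 3656.89. Long run: P = 403.86.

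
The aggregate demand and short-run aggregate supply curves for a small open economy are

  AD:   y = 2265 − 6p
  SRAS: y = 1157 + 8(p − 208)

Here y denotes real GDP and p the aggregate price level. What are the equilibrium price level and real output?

p = 198, y = 1077

Write SRAS as y = 1157 + 8p − 1664 = 8p − 507.
Set AD = SRAS: 2265 − 6p = 8p − 507, so 2772 = 14p and p = 198.
Then y = 2265 − 6·198 = 1077.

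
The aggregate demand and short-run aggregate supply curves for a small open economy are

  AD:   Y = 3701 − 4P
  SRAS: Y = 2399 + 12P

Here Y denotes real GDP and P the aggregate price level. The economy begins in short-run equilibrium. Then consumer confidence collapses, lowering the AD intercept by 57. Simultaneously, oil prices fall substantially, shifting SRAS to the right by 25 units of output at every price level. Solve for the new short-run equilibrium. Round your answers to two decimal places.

After both shocks: AD is Y = 3644 − 4P and SRAS is Y = 2424 + 12P.
Setting them equal: 1220 = 16P, so P = 76.25.
Substituting into AD, Y = 3339.00.

P = 76.25, Y = 3339.00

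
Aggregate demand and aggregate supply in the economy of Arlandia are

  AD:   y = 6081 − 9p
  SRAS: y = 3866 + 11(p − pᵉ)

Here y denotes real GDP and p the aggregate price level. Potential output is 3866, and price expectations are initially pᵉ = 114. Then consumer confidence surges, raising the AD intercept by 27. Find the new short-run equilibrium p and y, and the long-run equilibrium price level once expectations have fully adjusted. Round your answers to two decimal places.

AD shifts right: new AD is y = 6108 − 9p. With pᵉ = 114, SRAS is y = 2612 + 11p.
Short run: 6108 − 9p = 2612 + 11p gives 3496 = 20p, so p = 174.80 and y = 6108 − 9p = 4534.80.
y = 4534.80 is above potential 3866; expectations adjust and SRAS shifts left until y = 3866.
Long run: on the new AD curve, 3866 = 6108 − 9p gives p = 249.11.

Short run: p = 174.80, y = 4534.80. Long run: p = 249.11.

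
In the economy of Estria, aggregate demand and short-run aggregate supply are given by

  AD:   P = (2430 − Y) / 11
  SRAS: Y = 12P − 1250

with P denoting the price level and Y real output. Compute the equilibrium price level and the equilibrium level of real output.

P = 160, Y = 670

Rearrange AD to Y = 2430 − 11P.
Set AD = SRAS: 2430 − 11P = 12P − 1250, so 3680 = 23P and P = 160.
Then Y = 2430 − 11·160 = 670.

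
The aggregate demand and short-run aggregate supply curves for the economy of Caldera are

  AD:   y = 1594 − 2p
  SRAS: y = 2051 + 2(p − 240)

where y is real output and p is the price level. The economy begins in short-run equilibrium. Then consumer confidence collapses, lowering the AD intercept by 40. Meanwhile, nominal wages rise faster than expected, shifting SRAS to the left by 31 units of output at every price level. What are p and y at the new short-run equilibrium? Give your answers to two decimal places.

After both shocks: AD is y = 1554 − 2p and SRAS is y = 1540 + 2p.
Setting them equal: 14 = 4p, so p = 3.50.
Substituting into AD, y = 1547.00.

p = 3.50, y = 1547.00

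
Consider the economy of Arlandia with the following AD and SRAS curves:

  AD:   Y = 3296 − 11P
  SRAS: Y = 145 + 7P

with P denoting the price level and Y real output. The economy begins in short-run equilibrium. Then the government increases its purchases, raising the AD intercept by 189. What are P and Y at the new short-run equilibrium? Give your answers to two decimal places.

P = 185.56, Y = 1443.89

This is a positive demand shock: AD shifts right.
New AD: Y = 3485 − 11P.
Set AD = SRAS: 3485 − 11P = 145 + 7P, so 3340 = 18P and P = 185.56.
Substituting into AD, Y = 1443.89.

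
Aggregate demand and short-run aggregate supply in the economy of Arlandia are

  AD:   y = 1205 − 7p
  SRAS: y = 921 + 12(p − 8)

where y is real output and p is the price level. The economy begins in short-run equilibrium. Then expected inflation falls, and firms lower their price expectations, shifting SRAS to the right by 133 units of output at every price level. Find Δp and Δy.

Δp = -7, Δy = +49

This is a positive supply shock: SRAS shifts right.
New SRAS: y = 958 + 12p.
Set AD = SRAS: 1205 − 7p = 958 + 12p, so 247 = 19p and p = 13.
y = 1205 − 7·13 = 1114.
Initially p = 20, y = 1065, so Δp = -7 and Δy = +49.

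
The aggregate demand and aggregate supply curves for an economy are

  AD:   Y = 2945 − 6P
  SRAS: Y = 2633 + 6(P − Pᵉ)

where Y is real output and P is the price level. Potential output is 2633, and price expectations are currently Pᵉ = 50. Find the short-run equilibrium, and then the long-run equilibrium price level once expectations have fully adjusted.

Short run: with Pᵉ = 50, SRAS is Y = 2333 + 6P. Setting AD = SRAS gives 612 = 12P, so P = 51 and Y = 2945 − 6·51 = 2639.
Output 2639 is above potential 2633, so over time expected prices rise and SRAS shifts left until Y returns to 2633.
Long run: Y = 2633 on the AD curve gives 2633 = 2945 − 6P, so P = 52.

Short run: P = 51, Y = 2639. Long run: P = 52.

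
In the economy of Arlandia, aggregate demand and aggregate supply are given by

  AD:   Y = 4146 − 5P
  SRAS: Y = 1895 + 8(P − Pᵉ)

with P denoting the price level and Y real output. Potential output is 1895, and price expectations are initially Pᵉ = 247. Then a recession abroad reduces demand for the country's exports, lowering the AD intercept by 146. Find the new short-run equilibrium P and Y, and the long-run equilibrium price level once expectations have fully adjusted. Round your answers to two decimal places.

Short run: P = 313.92, Y = 2430.38. Long run: P = 421.00.

AD shifts left: new AD is Y = 4000 − 5P. With Pᵉ = 247, SRAS is Y = 8P − 81.
Short run: 4000 − 5P = 8P − 81 gives 4081 = 13P, so P = 313.92 and Y = 4000 − 5P = 2430.38.
Y = 2430.38 is above potential 1895; expectations adjust and SRAS shifts left until Y = 1895.
Long run: on the new AD curve, 1895 = 4000 − 5P gives P = 421.00.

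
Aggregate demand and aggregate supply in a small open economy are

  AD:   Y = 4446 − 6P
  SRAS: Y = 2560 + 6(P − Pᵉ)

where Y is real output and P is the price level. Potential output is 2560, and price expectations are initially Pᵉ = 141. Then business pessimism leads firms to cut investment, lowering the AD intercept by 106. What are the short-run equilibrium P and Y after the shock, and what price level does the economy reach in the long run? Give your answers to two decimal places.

Short run: P = 218.83, Y = 3027.00. Long run: P = 296.67.

AD shifts left: new AD is Y = 4340 − 6P. With Pᵉ = 141, SRAS is Y = 1714 + 6P.
Short run: 4340 − 6P = 1714 + 6P gives 2626 = 12P, so P = 218.83 and Y = 4340 − 6P = 3027.00.
Y = 3027.00 is above potential 2560; expectations adjust and SRAS shifts left until Y = 2560.
Long run: on the new AD curve, 2560 = 4340 − 6P gives P = 296.67.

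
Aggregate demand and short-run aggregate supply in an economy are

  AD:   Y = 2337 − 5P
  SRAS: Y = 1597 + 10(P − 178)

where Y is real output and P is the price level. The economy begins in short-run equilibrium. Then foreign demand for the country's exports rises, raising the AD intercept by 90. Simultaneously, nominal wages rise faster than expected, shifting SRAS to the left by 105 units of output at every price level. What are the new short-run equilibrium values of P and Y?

P = 181, Y = 1522

After both shocks: AD is Y = 2427 − 5P and SRAS is Y = 10P − 288.
Setting them equal: 2715 = 15P, so P = 181.
Y = 2427 − 5·181 = 1522.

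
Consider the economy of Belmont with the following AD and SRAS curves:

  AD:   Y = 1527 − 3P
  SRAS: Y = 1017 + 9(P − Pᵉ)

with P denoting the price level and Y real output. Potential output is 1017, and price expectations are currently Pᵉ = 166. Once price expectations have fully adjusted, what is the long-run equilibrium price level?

Short run: with Pᵉ = 166, SRAS is Y = 9P − 477. Setting AD = SRAS gives 2004 = 12P, so P = 167 and Y = 1527 − 3·167 = 1026.
Output 1026 is above potential 1017, so over time expected prices rise and SRAS shifts left until Y returns to 1017.
Long run: Y = 1017 on the AD curve gives 1017 = 1527 − 3P, so P = 170.

Long-run P = 170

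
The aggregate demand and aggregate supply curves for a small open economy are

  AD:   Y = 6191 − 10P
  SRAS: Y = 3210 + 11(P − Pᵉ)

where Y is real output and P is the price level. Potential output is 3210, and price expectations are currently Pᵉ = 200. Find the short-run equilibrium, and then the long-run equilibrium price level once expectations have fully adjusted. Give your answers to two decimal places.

Short run: with Pᵉ = 200, SRAS is Y = 1010 + 11P. Setting AD = SRAS gives 5181 = 21P, so P = 246.71 and Y = 6191 − 10P = 3723.86.
Output 3723.86 is above potential 3210, so over time expected prices rise and SRAS shifts left until Y returns to 3210.
Long run: Y = 3210 on the AD curve gives 3210 = 6191 − 10P, so P = 298.10.

Short run: P = 246.71, Y = 3723.86. Long run: P = 298.10.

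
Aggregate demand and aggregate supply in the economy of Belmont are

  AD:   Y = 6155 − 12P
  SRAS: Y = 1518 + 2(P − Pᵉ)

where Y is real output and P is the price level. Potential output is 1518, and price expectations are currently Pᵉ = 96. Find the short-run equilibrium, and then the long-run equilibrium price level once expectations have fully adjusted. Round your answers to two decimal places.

Short run: P = 344.93, Y = 2015.86. Long run: P = 386.42.

Short run: with Pᵉ = 96, SRAS is Y = 1326 + 2P. Setting AD = SRAS gives 4829 = 14P, so P = 344.93 and Y = 6155 − 12P = 2015.86.
Output 2015.86 is above potential 1518, so over time expected prices rise and SRAS shifts left until Y returns to 1518.
Long run: Y = 1518 on the AD curve gives 1518 = 6155 − 12P, so P = 386.42.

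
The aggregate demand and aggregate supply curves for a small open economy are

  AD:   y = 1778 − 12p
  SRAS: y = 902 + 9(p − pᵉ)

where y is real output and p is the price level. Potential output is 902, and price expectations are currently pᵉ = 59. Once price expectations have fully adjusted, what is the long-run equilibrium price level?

Long-run p = 73

Short run: with pᵉ = 59, SRAS is y = 371 + 9p. Setting AD = SRAS gives 1407 = 21p, so p = 67 and y = 1778 − 12·67 = 974.
Output 974 is above potential 902, so over time expected prices rise and SRAS shifts left until y returns to 902.
Long run: y = 902 on the AD curve gives 902 = 1778 − 12p, so p = 73.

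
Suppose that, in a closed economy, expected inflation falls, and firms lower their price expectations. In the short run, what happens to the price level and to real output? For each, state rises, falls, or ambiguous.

This is a favourable supply shock: SRAS shifts right.
Moving along the downward-sloping AD curve, P falls and Y rises.

Price level: falls; output: rises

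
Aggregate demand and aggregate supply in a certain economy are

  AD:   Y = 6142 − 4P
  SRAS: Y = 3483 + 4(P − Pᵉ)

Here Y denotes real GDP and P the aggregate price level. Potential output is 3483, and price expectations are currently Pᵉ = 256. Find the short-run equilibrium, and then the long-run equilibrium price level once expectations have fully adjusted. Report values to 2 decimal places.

Short run: P = 460.38, Y = 4300.50. Long run: P = 664.75.

Short run: with Pᵉ = 256, SRAS is Y = 2459 + 4P. Setting AD = SRAS gives 3683 = 8P, so P = 460.38 and Y = 6142 − 4P = 4300.50.
Output 4300.50 is above potential 3483, so over time expected prices rise and SRAS shifts left until Y returns to 3483.
Long run: Y = 3483 on the AD curve gives 3483 = 6142 − 4P, so P = 664.75.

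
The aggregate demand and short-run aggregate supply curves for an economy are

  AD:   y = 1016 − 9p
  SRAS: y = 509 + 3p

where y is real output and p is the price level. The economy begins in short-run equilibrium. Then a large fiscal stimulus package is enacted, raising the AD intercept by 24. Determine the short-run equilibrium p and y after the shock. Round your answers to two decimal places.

This is a positive demand shock: AD shifts right.
New AD: y = 1040 − 9p.
Set AD = SRAS: 1040 − 9p = 509 + 3p, so 531 = 12p and p = 44.25.
Substituting into AD, y = 641.75.

p = 44.25, y = 641.75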